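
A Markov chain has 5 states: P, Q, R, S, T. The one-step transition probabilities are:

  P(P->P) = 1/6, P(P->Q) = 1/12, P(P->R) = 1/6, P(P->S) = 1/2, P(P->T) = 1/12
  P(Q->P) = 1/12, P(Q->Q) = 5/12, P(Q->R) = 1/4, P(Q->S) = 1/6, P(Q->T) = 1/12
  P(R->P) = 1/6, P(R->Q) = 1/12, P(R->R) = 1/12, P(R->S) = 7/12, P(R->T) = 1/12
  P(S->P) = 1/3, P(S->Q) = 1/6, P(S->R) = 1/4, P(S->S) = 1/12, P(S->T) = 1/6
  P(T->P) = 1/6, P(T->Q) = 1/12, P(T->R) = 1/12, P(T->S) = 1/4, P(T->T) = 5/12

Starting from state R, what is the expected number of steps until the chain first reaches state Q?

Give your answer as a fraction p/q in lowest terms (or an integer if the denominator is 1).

Answer: 224/25

Derivation:
Let h_i = expected steps to first reach Q from state i.
Boundary: h_Q = 0.
First-step equations for the other states:
  h_P = 1 + 1/6*h_P + 1/12*h_Q + 1/6*h_R + 1/2*h_S + 1/12*h_T
  h_R = 1 + 1/6*h_P + 1/12*h_Q + 1/12*h_R + 7/12*h_S + 1/12*h_T
  h_S = 1 + 1/3*h_P + 1/6*h_Q + 1/4*h_R + 1/12*h_S + 1/6*h_T
  h_T = 1 + 1/6*h_P + 1/12*h_Q + 1/12*h_R + 1/4*h_S + 5/12*h_T

Substituting h_Q = 0 and rearranging gives the linear system (I - Q) h = 1:
  [5/6, -1/6, -1/2, -1/12] . (h_P, h_R, h_S, h_T) = 1
  [-1/6, 11/12, -7/12, -1/12] . (h_P, h_R, h_S, h_T) = 1
  [-1/3, -1/4, 11/12, -1/6] . (h_P, h_R, h_S, h_T) = 1
  [-1/6, -1/12, -1/4, 7/12] . (h_P, h_R, h_S, h_T) = 1

Solving yields:
  h_P = 9
  h_R = 224/25
  h_S = 212/25
  h_T = 46/5

Starting state is R, so the expected hitting time is h_R = 224/25.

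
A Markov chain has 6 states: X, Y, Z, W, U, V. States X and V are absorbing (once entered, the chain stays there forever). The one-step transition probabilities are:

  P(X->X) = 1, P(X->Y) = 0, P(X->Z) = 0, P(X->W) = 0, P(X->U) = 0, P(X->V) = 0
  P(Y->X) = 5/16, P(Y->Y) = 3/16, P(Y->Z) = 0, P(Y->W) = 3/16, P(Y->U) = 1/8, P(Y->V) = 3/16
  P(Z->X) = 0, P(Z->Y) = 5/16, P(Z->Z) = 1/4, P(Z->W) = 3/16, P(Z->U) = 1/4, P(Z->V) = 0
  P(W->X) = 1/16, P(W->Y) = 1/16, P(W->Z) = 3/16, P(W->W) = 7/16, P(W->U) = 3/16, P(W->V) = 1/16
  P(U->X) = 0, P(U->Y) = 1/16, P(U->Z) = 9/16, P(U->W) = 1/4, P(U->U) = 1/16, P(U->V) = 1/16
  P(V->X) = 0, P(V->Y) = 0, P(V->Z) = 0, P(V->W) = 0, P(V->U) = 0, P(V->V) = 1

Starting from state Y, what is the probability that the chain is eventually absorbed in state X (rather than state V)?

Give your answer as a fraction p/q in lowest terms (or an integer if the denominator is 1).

Answer: 837/1435

Derivation:
Let a_i = P(absorbed in X | start in state i).
Boundary conditions: a_X = 1, a_V = 0.
For each transient state i, a_i = sum_j P(i->j) * a_j:
  a_Y = 5/16*a_X + 3/16*a_Y + 0*a_Z + 3/16*a_W + 1/8*a_U + 3/16*a_V
  a_Z = 0*a_X + 5/16*a_Y + 1/4*a_Z + 3/16*a_W + 1/4*a_U + 0*a_V
  a_W = 1/16*a_X + 1/16*a_Y + 3/16*a_Z + 7/16*a_W + 3/16*a_U + 1/16*a_V
  a_U = 0*a_X + 1/16*a_Y + 9/16*a_Z + 1/4*a_W + 1/16*a_U + 1/16*a_V

Substituting a_X = 1 and a_V = 0, rearrange to (I - Q) a = r where r[i] = P(i -> X):
  [13/16, 0, -3/16, -1/8] . (a_Y, a_Z, a_W, a_U) = 5/16
  [-5/16, 3/4, -3/16, -1/4] . (a_Y, a_Z, a_W, a_U) = 0
  [-1/16, -3/16, 9/16, -3/16] . (a_Y, a_Z, a_W, a_U) = 1/16
  [-1/16, -9/16, -1/4, 15/16] . (a_Y, a_Z, a_W, a_U) = 0

Solving yields:
  a_Y = 837/1435
  a_Z = 667/1230
  a_W = 753/1435
  a_U = 1447/2870

Starting state is Y, so the absorption probability is a_Y = 837/1435.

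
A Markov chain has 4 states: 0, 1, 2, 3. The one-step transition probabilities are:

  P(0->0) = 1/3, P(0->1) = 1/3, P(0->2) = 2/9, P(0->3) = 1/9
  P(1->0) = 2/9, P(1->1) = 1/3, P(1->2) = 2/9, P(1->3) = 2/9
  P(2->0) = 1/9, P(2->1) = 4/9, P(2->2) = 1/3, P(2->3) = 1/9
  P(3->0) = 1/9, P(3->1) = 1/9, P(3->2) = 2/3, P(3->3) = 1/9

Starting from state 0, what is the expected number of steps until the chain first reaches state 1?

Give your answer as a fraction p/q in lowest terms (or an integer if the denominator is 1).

Answer: 108/37

Derivation:
Let h_i = expected steps to first reach 1 from state i.
Boundary: h_1 = 0.
First-step equations for the other states:
  h_0 = 1 + 1/3*h_0 + 1/3*h_1 + 2/9*h_2 + 1/9*h_3
  h_2 = 1 + 1/9*h_0 + 4/9*h_1 + 1/3*h_2 + 1/9*h_3
  h_3 = 1 + 1/9*h_0 + 1/9*h_1 + 2/3*h_2 + 1/9*h_3

Substituting h_1 = 0 and rearranging gives the linear system (I - Q) h = 1:
  [2/3, -2/9, -1/9] . (h_0, h_2, h_3) = 1
  [-1/9, 2/3, -1/9] . (h_0, h_2, h_3) = 1
  [-1/9, -2/3, 8/9] . (h_0, h_2, h_3) = 1

Solving yields:
  h_0 = 108/37
  h_2 = 189/74
  h_3 = 126/37

Starting state is 0, so the expected hitting time is h_0 = 108/37.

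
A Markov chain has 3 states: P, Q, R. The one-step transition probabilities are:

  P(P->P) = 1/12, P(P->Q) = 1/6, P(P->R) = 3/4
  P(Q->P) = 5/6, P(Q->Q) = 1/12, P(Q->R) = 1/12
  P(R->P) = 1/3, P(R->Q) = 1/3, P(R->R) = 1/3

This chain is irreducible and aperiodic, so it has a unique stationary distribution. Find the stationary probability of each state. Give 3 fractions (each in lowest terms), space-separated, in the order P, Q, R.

The stationary distribution satisfies pi = pi * P, i.e.:
  pi_P = 1/12*pi_P + 5/6*pi_Q + 1/3*pi_R
  pi_Q = 1/6*pi_P + 1/12*pi_Q + 1/3*pi_R
  pi_R = 3/4*pi_P + 1/12*pi_Q + 1/3*pi_R
with normalization: pi_P + pi_Q + pi_R = 1.

Using the first 2 balance equations plus normalization, the linear system A*pi = b is:
  [-11/12, 5/6, 1/3] . pi = 0
  [1/6, -11/12, 1/3] . pi = 0
  [1, 1, 1] . pi = 1

Solving yields:
  pi_P = 28/79
  pi_Q = 52/237
  pi_R = 101/237

Verification (pi * P):
  28/79*1/12 + 52/237*5/6 + 101/237*1/3 = 28/79 = pi_P  (ok)
  28/79*1/6 + 52/237*1/12 + 101/237*1/3 = 52/237 = pi_Q  (ok)
  28/79*3/4 + 52/237*1/12 + 101/237*1/3 = 101/237 = pi_R  (ok)

Answer: 28/79 52/237 101/237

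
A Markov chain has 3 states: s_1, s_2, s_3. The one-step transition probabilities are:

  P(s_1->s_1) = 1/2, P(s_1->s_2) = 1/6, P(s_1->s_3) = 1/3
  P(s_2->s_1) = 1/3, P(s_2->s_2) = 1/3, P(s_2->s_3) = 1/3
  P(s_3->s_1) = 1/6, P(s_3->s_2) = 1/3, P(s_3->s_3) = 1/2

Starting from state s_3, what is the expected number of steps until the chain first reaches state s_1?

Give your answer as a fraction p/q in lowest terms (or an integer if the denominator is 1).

Answer: 9/2

Derivation:
Let h_i = expected steps to first reach s_1 from state i.
Boundary: h_s_1 = 0.
First-step equations for the other states:
  h_s_2 = 1 + 1/3*h_s_1 + 1/3*h_s_2 + 1/3*h_s_3
  h_s_3 = 1 + 1/6*h_s_1 + 1/3*h_s_2 + 1/2*h_s_3

Substituting h_s_1 = 0 and rearranging gives the linear system (I - Q) h = 1:
  [2/3, -1/3] . (h_s_2, h_s_3) = 1
  [-1/3, 1/2] . (h_s_2, h_s_3) = 1

Solving yields:
  h_s_2 = 15/4
  h_s_3 = 9/2

Starting state is s_3, so the expected hitting time is h_s_3 = 9/2.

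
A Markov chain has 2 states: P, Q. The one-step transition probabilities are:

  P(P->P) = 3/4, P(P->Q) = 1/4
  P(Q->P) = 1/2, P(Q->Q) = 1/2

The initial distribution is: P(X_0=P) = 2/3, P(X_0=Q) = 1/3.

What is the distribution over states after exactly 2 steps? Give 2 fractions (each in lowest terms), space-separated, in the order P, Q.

Answer: 2/3 1/3

Derivation:
Propagating the distribution step by step (d_{t+1} = d_t * P):
d_0 = (P=2/3, Q=1/3)
  d_1[P] = 2/3*3/4 + 1/3*1/2 = 2/3
  d_1[Q] = 2/3*1/4 + 1/3*1/2 = 1/3
d_1 = (P=2/3, Q=1/3)
  d_2[P] = 2/3*3/4 + 1/3*1/2 = 2/3
  d_2[Q] = 2/3*1/4 + 1/3*1/2 = 1/3
d_2 = (P=2/3, Q=1/3)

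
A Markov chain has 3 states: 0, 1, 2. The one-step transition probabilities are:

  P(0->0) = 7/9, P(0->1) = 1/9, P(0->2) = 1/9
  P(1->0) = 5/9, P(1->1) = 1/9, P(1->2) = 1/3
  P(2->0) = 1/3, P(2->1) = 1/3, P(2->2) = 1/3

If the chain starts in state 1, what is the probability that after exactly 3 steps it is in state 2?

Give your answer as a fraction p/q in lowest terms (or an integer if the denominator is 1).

Answer: 145/729

Derivation:
Computing P^3 by repeated multiplication:
P^1 =
  0: [7/9, 1/9, 1/9]
  1: [5/9, 1/9, 1/3]
  2: [1/3, 1/3, 1/3]
P^2 =
  0: [19/27, 11/81, 13/81]
  1: [49/81, 5/27, 17/81]
  2: [5/9, 5/27, 7/27]
P^3 =
  0: [493/729, 107/729, 43/243]
  1: [469/729, 115/729, 145/729]
  2: [151/243, 41/243, 17/81]

(P^3)[1 -> 2] = 145/729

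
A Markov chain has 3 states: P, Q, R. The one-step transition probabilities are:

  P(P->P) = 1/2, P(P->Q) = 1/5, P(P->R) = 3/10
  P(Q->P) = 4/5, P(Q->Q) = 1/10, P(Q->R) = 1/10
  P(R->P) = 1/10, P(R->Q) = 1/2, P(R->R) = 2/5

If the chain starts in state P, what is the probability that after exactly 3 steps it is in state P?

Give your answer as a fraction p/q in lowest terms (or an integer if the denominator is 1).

Computing P^3 by repeated multiplication:
P^1 =
  P: [1/2, 1/5, 3/10]
  Q: [4/5, 1/10, 1/10]
  R: [1/10, 1/2, 2/5]
P^2 =
  P: [11/25, 27/100, 29/100]
  Q: [49/100, 11/50, 29/100]
  R: [49/100, 27/100, 6/25]
P^3 =
  P: [93/200, 13/50, 11/40]
  Q: [9/20, 53/200, 57/200]
  R: [97/200, 49/200, 27/100]

(P^3)[P -> P] = 93/200

Answer: 93/200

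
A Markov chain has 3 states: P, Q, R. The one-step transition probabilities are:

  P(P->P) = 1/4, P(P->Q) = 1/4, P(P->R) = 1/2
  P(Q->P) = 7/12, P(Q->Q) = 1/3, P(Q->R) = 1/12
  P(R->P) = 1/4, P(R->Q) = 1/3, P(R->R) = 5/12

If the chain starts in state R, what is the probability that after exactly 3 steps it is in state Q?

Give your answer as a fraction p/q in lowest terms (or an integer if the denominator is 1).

Answer: 131/432

Derivation:
Computing P^3 by repeated multiplication:
P^1 =
  P: [1/4, 1/4, 1/2]
  Q: [7/12, 1/3, 1/12]
  R: [1/4, 1/3, 5/12]
P^2 =
  P: [1/3, 5/16, 17/48]
  Q: [13/36, 41/144, 17/48]
  R: [13/36, 5/16, 47/144]
P^3 =
  P: [17/48, 11/36, 49/144]
  Q: [149/432, 131/432, 19/54]
  R: [17/48, 131/432, 37/108]

(P^3)[R -> Q] = 131/432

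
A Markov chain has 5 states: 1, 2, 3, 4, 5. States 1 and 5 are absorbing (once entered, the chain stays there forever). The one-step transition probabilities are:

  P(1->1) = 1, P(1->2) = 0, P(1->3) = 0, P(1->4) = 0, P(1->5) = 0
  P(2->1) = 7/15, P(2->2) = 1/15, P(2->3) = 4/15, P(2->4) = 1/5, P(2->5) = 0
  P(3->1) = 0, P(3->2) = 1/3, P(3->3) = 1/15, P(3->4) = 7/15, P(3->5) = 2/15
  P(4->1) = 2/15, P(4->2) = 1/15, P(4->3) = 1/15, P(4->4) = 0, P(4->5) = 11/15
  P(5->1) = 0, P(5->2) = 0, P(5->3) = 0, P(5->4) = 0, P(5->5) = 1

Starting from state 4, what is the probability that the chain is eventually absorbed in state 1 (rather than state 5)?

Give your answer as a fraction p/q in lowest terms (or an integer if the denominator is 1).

Answer: 485/2457

Derivation:
Let a_i = P(absorbed in 1 | start in state i).
Boundary conditions: a_1 = 1, a_5 = 0.
For each transient state i, a_i = sum_j P(i->j) * a_j:
  a_2 = 7/15*a_1 + 1/15*a_2 + 4/15*a_3 + 1/5*a_4 + 0*a_5
  a_3 = 0*a_1 + 1/3*a_2 + 1/15*a_3 + 7/15*a_4 + 2/15*a_5
  a_4 = 2/15*a_1 + 1/15*a_2 + 1/15*a_3 + 0*a_4 + 11/15*a_5

Substituting a_1 = 1 and a_5 = 0, rearrange to (I - Q) a = r where r[i] = P(i -> 1):
  [14/15, -4/15, -1/5] . (a_2, a_3, a_4) = 7/15
  [-1/3, 14/15, -7/15] . (a_2, a_3, a_4) = 0
  [-1/15, -1/15, 1] . (a_2, a_3, a_4) = 2/15

Solving yields:
  a_2 = 223/351
  a_3 = 800/2457
  a_4 = 485/2457

Starting state is 4, so the absorption probability is a_4 = 485/2457.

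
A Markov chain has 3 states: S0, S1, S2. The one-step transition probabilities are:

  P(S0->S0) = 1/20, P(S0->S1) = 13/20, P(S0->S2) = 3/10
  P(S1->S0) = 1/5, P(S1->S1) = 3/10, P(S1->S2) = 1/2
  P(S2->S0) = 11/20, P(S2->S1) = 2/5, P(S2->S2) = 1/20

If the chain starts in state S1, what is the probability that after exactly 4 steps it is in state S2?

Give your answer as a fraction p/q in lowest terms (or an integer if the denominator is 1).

Answer: 24603/80000

Derivation:
Computing P^4 by repeated multiplication:
P^1 =
  S0: [1/20, 13/20, 3/10]
  S1: [1/5, 3/10, 1/2]
  S2: [11/20, 2/5, 1/20]
P^2 =
  S0: [119/400, 139/400, 71/200]
  S1: [69/200, 21/50, 47/200]
  S2: [27/200, 199/400, 147/400]
P^3 =
  S0: [2237/8000, 3517/8000, 1123/4000]
  S1: [461/2000, 1777/4000, 1301/4000]
  S2: [2467/8000, 48/125, 2461/8000]
P^4 =
  S0: [41011/160000, 68151/160000, 25419/80000]
  S1: [22341/80000, 1033/2500, 24603/80000]
  S2: [20913/80000, 70191/160000, 47983/160000]

(P^4)[S1 -> S2] = 24603/80000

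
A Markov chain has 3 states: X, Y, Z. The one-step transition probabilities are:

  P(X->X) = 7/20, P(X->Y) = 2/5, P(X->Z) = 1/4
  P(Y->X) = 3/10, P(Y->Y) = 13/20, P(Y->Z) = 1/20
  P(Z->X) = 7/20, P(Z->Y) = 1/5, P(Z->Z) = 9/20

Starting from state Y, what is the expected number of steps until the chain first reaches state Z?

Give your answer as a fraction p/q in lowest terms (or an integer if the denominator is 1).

Answer: 380/43

Derivation:
Let h_i = expected steps to first reach Z from state i.
Boundary: h_Z = 0.
First-step equations for the other states:
  h_X = 1 + 7/20*h_X + 2/5*h_Y + 1/4*h_Z
  h_Y = 1 + 3/10*h_X + 13/20*h_Y + 1/20*h_Z

Substituting h_Z = 0 and rearranging gives the linear system (I - Q) h = 1:
  [13/20, -2/5] . (h_X, h_Y) = 1
  [-3/10, 7/20] . (h_X, h_Y) = 1

Solving yields:
  h_X = 300/43
  h_Y = 380/43

Starting state is Y, so the expected hitting time is h_Y = 380/43.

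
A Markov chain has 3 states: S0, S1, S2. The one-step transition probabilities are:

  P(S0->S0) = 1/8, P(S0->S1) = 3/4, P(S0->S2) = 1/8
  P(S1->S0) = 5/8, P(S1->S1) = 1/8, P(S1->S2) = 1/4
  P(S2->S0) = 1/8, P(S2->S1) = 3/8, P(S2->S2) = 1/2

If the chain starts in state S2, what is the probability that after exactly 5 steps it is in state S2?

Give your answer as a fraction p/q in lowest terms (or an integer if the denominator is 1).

Answer: 1151/4096

Derivation:
Computing P^5 by repeated multiplication:
P^1 =
  S0: [1/8, 3/4, 1/8]
  S1: [5/8, 1/8, 1/4]
  S2: [1/8, 3/8, 1/2]
P^2 =
  S0: [1/2, 15/64, 17/64]
  S1: [3/16, 37/64, 15/64]
  S2: [5/16, 21/64, 23/64]
P^3 =
  S0: [31/128, 129/256, 65/256]
  S1: [53/128, 77/256, 73/256]
  S2: [37/128, 105/256, 77/256]
P^4 =
  S0: [193/512, 87/256, 145/512]
  S1: [141/512, 233/512, 69/256]
  S2: [169/512, 195/512, 37/128]
P^5 =
  S0: [151/512, 1767/4096, 1121/4096]
  S1: [361/1024, 1493/4096, 1159/4096]
  S2: [323/1024, 1653/4096, 1151/4096]

(P^5)[S2 -> S2] = 1151/4096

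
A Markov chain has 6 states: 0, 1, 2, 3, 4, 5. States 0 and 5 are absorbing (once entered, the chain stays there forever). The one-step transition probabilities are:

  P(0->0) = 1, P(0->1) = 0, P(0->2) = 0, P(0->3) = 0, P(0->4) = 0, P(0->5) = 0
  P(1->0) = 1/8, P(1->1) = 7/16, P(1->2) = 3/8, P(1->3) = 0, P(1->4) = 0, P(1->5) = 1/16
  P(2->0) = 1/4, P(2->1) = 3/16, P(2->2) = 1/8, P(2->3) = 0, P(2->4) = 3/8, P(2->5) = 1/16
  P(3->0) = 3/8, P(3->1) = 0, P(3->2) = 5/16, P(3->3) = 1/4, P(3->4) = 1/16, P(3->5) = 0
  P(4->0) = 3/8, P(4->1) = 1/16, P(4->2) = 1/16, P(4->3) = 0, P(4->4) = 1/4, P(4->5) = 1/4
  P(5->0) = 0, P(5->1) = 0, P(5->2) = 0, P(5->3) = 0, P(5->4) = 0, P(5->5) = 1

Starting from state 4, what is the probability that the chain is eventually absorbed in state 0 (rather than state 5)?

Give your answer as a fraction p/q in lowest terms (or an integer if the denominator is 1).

Answer: 371/603

Derivation:
Let a_i = P(absorbed in 0 | start in state i).
Boundary conditions: a_0 = 1, a_5 = 0.
For each transient state i, a_i = sum_j P(i->j) * a_j:
  a_1 = 1/8*a_0 + 7/16*a_1 + 3/8*a_2 + 0*a_3 + 0*a_4 + 1/16*a_5
  a_2 = 1/4*a_0 + 3/16*a_1 + 1/8*a_2 + 0*a_3 + 3/8*a_4 + 1/16*a_5
  a_3 = 3/8*a_0 + 0*a_1 + 5/16*a_2 + 1/4*a_3 + 1/16*a_4 + 0*a_5
  a_4 = 3/8*a_0 + 1/16*a_1 + 1/16*a_2 + 0*a_3 + 1/4*a_4 + 1/4*a_5

Substituting a_0 = 1 and a_5 = 0, rearrange to (I - Q) a = r where r[i] = P(i -> 0):
  [9/16, -3/8, 0, 0] . (a_1, a_2, a_3, a_4) = 1/8
  [-3/16, 7/8, 0, -3/8] . (a_1, a_2, a_3, a_4) = 1/4
  [0, -5/16, 3/4, -1/16] . (a_1, a_2, a_3, a_4) = 3/8
  [-1/16, -1/16, 0, 3/4] . (a_1, a_2, a_3, a_4) = 3/8

Solving yields:
  a_1 = 46/67
  a_2 = 140/201
  a_3 = 6089/7236
  a_4 = 371/603

Starting state is 4, so the absorption probability is a_4 = 371/603.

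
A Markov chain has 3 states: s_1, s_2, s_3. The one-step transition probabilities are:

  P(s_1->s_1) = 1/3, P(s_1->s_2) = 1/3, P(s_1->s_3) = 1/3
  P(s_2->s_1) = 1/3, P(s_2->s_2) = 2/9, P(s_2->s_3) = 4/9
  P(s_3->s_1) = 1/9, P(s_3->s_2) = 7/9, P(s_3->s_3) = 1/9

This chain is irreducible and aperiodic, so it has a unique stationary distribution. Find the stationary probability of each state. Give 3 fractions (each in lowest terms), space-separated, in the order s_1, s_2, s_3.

Answer: 14/53 45/106 33/106

Derivation:
The stationary distribution satisfies pi = pi * P, i.e.:
  pi_s_1 = 1/3*pi_s_1 + 1/3*pi_s_2 + 1/9*pi_s_3
  pi_s_2 = 1/3*pi_s_1 + 2/9*pi_s_2 + 7/9*pi_s_3
  pi_s_3 = 1/3*pi_s_1 + 4/9*pi_s_2 + 1/9*pi_s_3
with normalization: pi_s_1 + pi_s_2 + pi_s_3 = 1.

Using the first 2 balance equations plus normalization, the linear system A*pi = b is:
  [-2/3, 1/3, 1/9] . pi = 0
  [1/3, -7/9, 7/9] . pi = 0
  [1, 1, 1] . pi = 1

Solving yields:
  pi_s_1 = 14/53
  pi_s_2 = 45/106
  pi_s_3 = 33/106

Verification (pi * P):
  14/53*1/3 + 45/106*1/3 + 33/106*1/9 = 14/53 = pi_s_1  (ok)
  14/53*1/3 + 45/106*2/9 + 33/106*7/9 = 45/106 = pi_s_2  (ok)
  14/53*1/3 + 45/106*4/9 + 33/106*1/9 = 33/106 = pi_s_3  (ok)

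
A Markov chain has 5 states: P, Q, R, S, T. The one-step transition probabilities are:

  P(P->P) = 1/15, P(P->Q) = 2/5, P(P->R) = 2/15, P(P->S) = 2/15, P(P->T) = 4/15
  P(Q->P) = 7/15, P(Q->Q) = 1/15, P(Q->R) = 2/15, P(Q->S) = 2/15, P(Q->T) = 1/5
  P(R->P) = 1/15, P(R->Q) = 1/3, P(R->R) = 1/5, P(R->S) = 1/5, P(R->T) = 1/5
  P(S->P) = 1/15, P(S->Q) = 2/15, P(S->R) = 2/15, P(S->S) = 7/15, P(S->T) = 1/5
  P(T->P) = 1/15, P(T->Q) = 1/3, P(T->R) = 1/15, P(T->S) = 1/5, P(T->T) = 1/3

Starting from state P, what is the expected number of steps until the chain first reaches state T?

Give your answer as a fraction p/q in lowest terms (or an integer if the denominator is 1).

Answer: 84/19

Derivation:
Let h_i = expected steps to first reach T from state i.
Boundary: h_T = 0.
First-step equations for the other states:
  h_P = 1 + 1/15*h_P + 2/5*h_Q + 2/15*h_R + 2/15*h_S + 4/15*h_T
  h_Q = 1 + 7/15*h_P + 1/15*h_Q + 2/15*h_R + 2/15*h_S + 1/5*h_T
  h_R = 1 + 1/15*h_P + 1/3*h_Q + 1/5*h_R + 1/5*h_S + 1/5*h_T
  h_S = 1 + 1/15*h_P + 2/15*h_Q + 2/15*h_R + 7/15*h_S + 1/5*h_T

Substituting h_T = 0 and rearranging gives the linear system (I - Q) h = 1:
  [14/15, -2/5, -2/15, -2/15] . (h_P, h_Q, h_R, h_S) = 1
  [-7/15, 14/15, -2/15, -2/15] . (h_P, h_Q, h_R, h_S) = 1
  [-1/15, -1/3, 4/5, -1/5] . (h_P, h_Q, h_R, h_S) = 1
  [-1/15, -2/15, -2/15, 8/15] . (h_P, h_Q, h_R, h_S) = 1

Solving yields:
  h_P = 84/19
  h_Q = 441/95
  h_R = 4509/950
  h_S = 2268/475

Starting state is P, so the expected hitting time is h_P = 84/19.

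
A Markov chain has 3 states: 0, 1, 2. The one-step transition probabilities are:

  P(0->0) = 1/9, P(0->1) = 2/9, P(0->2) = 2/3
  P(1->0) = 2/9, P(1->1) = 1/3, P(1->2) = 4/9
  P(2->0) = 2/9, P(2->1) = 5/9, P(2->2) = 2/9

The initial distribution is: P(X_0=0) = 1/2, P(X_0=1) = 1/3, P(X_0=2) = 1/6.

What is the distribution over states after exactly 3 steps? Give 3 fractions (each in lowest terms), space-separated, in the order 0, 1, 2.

Propagating the distribution step by step (d_{t+1} = d_t * P):
d_0 = (0=1/2, 1=1/3, 2=1/6)
  d_1[0] = 1/2*1/9 + 1/3*2/9 + 1/6*2/9 = 1/6
  d_1[1] = 1/2*2/9 + 1/3*1/3 + 1/6*5/9 = 17/54
  d_1[2] = 1/2*2/3 + 1/3*4/9 + 1/6*2/9 = 14/27
d_1 = (0=1/6, 1=17/54, 2=14/27)
  d_2[0] = 1/6*1/9 + 17/54*2/9 + 14/27*2/9 = 11/54
  d_2[1] = 1/6*2/9 + 17/54*1/3 + 14/27*5/9 = 209/486
  d_2[2] = 1/6*2/3 + 17/54*4/9 + 14/27*2/9 = 89/243
d_2 = (0=11/54, 1=209/486, 2=89/243)
  d_3[0] = 11/54*1/9 + 209/486*2/9 + 89/243*2/9 = 97/486
  d_3[1] = 11/54*2/9 + 209/486*1/3 + 89/243*5/9 = 1715/4374
  d_3[2] = 11/54*2/3 + 209/486*4/9 + 89/243*2/9 = 893/2187
d_3 = (0=97/486, 1=1715/4374, 2=893/2187)

Answer: 97/486 1715/4374 893/2187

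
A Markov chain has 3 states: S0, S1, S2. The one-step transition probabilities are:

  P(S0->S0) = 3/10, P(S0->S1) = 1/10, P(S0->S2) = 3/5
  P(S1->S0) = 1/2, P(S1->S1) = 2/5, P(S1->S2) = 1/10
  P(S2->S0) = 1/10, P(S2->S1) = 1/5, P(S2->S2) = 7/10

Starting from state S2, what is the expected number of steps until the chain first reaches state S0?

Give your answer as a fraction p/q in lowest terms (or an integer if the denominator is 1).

Answer: 5

Derivation:
Let h_i = expected steps to first reach S0 from state i.
Boundary: h_S0 = 0.
First-step equations for the other states:
  h_S1 = 1 + 1/2*h_S0 + 2/5*h_S1 + 1/10*h_S2
  h_S2 = 1 + 1/10*h_S0 + 1/5*h_S1 + 7/10*h_S2

Substituting h_S0 = 0 and rearranging gives the linear system (I - Q) h = 1:
  [3/5, -1/10] . (h_S1, h_S2) = 1
  [-1/5, 3/10] . (h_S1, h_S2) = 1

Solving yields:
  h_S1 = 5/2
  h_S2 = 5

Starting state is S2, so the expected hitting time is h_S2 = 5.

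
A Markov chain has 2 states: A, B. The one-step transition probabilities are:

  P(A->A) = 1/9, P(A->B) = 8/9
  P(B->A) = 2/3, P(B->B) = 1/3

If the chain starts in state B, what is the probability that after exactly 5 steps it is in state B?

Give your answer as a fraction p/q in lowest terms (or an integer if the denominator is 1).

Answer: 10801/19683

Derivation:
Computing P^5 by repeated multiplication:
P^1 =
  A: [1/9, 8/9]
  B: [2/3, 1/3]
P^2 =
  A: [49/81, 32/81]
  B: [8/27, 19/27]
P^3 =
  A: [241/729, 488/729]
  B: [122/243, 121/243]
P^4 =
  A: [3169/6561, 3392/6561]
  B: [848/2187, 1339/2187]
P^5 =
  A: [23521/59049, 35528/59049]
  B: [8882/19683, 10801/19683]

(P^5)[B -> B] = 10801/19683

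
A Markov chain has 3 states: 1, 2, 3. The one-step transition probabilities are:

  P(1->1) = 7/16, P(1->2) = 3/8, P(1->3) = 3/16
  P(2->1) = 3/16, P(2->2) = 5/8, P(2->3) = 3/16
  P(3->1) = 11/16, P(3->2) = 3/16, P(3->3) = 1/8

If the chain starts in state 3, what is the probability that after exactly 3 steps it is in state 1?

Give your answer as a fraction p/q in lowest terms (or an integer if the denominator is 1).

Answer: 49/128

Derivation:
Computing P^3 by repeated multiplication:
P^1 =
  1: [7/16, 3/8, 3/16]
  2: [3/16, 5/8, 3/16]
  3: [11/16, 3/16, 1/8]
P^2 =
  1: [25/64, 111/256, 45/256]
  2: [21/64, 127/256, 45/256]
  3: [27/64, 51/128, 23/128]
P^3 =
  1: [191/512, 1845/4096, 723/4096]
  2: [183/512, 1909/4096, 723/4096]
  3: [49/128, 903/2048, 361/2048]

(P^3)[3 -> 1] = 49/128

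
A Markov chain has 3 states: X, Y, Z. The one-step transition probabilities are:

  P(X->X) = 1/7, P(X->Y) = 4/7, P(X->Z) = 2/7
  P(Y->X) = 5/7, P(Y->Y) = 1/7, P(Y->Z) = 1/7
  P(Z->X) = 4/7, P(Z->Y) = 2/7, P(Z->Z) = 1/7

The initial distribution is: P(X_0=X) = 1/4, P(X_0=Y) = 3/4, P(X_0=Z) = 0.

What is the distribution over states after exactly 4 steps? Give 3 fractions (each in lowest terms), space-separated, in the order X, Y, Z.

Answer: 3985/9604 3595/9604 506/2401

Derivation:
Propagating the distribution step by step (d_{t+1} = d_t * P):
d_0 = (X=1/4, Y=3/4, Z=0)
  d_1[X] = 1/4*1/7 + 3/4*5/7 + 0*4/7 = 4/7
  d_1[Y] = 1/4*4/7 + 3/4*1/7 + 0*2/7 = 1/4
  d_1[Z] = 1/4*2/7 + 3/4*1/7 + 0*1/7 = 5/28
d_1 = (X=4/7, Y=1/4, Z=5/28)
  d_2[X] = 4/7*1/7 + 1/4*5/7 + 5/28*4/7 = 71/196
  d_2[Y] = 4/7*4/7 + 1/4*1/7 + 5/28*2/7 = 81/196
  d_2[Z] = 4/7*2/7 + 1/4*1/7 + 5/28*1/7 = 11/49
d_2 = (X=71/196, Y=81/196, Z=11/49)
  d_3[X] = 71/196*1/7 + 81/196*5/7 + 11/49*4/7 = 163/343
  d_3[Y] = 71/196*4/7 + 81/196*1/7 + 11/49*2/7 = 453/1372
  d_3[Z] = 71/196*2/7 + 81/196*1/7 + 11/49*1/7 = 267/1372
d_3 = (X=163/343, Y=453/1372, Z=267/1372)
  d_4[X] = 163/343*1/7 + 453/1372*5/7 + 267/1372*4/7 = 3985/9604
  d_4[Y] = 163/343*4/7 + 453/1372*1/7 + 267/1372*2/7 = 3595/9604
  d_4[Z] = 163/343*2/7 + 453/1372*1/7 + 267/1372*1/7 = 506/2401
d_4 = (X=3985/9604, Y=3595/9604, Z=506/2401)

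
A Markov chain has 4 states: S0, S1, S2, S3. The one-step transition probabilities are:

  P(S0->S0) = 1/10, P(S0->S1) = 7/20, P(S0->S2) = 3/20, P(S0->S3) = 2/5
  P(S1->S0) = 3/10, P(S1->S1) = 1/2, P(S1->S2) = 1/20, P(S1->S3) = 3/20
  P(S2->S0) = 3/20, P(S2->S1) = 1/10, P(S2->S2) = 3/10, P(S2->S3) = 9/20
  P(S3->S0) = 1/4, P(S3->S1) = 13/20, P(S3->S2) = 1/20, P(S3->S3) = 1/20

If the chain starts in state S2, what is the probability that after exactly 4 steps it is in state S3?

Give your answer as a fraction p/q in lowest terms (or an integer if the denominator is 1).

Computing P^4 by repeated multiplication:
P^1 =
  S0: [1/10, 7/20, 3/20, 2/5]
  S1: [3/10, 1/2, 1/20, 3/20]
  S2: [3/20, 1/10, 3/10, 9/20]
  S3: [1/4, 13/20, 1/20, 1/20]
P^2 =
  S0: [19/80, 97/200, 39/400, 9/50]
  S1: [9/40, 183/400, 37/400, 9/40]
  S2: [81/400, 17/40, 7/50, 93/400]
  S3: [6/25, 9/20, 7/80, 89/400]
P^3 =
  S0: [1831/8000, 3619/8000, 157/1600, 353/1600]
  S1: [1839/8000, 463/1000, 153/1600, 423/2000]
  S2: [363/1600, 897/2000, 421/4000, 351/1600]
  S3: [911/4000, 3699/8000, 767/8000, 107/500]
P^4 =
  S0: [9139/40000, 36761/80000, 15587/160000, 6867/32000]
  S1: [36657/160000, 73439/160000, 15503/160000, 34401/160000]
  S2: [36459/160000, 18271/40000, 99/1000, 34617/160000]
  S3: [36699/160000, 36767/80000, 15479/160000, 2143/10000]

(P^4)[S2 -> S3] = 34617/160000

Answer: 34617/160000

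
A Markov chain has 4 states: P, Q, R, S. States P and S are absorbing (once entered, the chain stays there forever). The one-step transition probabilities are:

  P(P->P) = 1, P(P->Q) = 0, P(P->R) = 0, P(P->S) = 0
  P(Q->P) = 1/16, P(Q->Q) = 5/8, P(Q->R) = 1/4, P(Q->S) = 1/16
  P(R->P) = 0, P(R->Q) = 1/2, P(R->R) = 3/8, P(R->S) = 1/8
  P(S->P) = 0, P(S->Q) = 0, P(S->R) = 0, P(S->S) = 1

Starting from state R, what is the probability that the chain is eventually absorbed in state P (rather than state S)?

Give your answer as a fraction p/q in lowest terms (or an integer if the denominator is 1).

Answer: 2/7

Derivation:
Let a_i = P(absorbed in P | start in state i).
Boundary conditions: a_P = 1, a_S = 0.
For each transient state i, a_i = sum_j P(i->j) * a_j:
  a_Q = 1/16*a_P + 5/8*a_Q + 1/4*a_R + 1/16*a_S
  a_R = 0*a_P + 1/2*a_Q + 3/8*a_R + 1/8*a_S

Substituting a_P = 1 and a_S = 0, rearrange to (I - Q) a = r where r[i] = P(i -> P):
  [3/8, -1/4] . (a_Q, a_R) = 1/16
  [-1/2, 5/8] . (a_Q, a_R) = 0

Solving yields:
  a_Q = 5/14
  a_R = 2/7

Starting state is R, so the absorption probability is a_R = 2/7.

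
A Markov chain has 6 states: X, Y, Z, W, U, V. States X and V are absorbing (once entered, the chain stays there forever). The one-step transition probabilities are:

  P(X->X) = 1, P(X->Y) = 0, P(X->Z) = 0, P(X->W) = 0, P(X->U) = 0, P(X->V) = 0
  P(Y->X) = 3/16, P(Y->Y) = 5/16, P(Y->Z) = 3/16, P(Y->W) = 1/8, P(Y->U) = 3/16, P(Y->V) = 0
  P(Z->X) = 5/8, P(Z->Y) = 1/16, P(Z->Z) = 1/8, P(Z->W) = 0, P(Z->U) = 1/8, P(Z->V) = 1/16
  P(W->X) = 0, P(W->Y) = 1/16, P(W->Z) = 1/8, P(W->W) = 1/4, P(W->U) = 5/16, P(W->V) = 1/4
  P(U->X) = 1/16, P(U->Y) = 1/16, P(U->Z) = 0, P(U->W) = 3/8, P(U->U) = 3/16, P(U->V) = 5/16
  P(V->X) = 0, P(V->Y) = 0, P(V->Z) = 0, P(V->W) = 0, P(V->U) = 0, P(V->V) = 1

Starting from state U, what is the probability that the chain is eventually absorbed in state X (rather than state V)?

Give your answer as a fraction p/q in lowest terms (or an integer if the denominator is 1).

Answer: 2236/8649

Derivation:
Let a_i = P(absorbed in X | start in state i).
Boundary conditions: a_X = 1, a_V = 0.
For each transient state i, a_i = sum_j P(i->j) * a_j:
  a_Y = 3/16*a_X + 5/16*a_Y + 3/16*a_Z + 1/8*a_W + 3/16*a_U + 0*a_V
  a_Z = 5/8*a_X + 1/16*a_Y + 1/8*a_Z + 0*a_W + 1/8*a_U + 1/16*a_V
  a_W = 0*a_X + 1/16*a_Y + 1/8*a_Z + 1/4*a_W + 5/16*a_U + 1/4*a_V
  a_U = 1/16*a_X + 1/16*a_Y + 0*a_Z + 3/8*a_W + 3/16*a_U + 5/16*a_V

Substituting a_X = 1 and a_V = 0, rearrange to (I - Q) a = r where r[i] = P(i -> X):
  [11/16, -3/16, -1/8, -3/16] . (a_Y, a_Z, a_W, a_U) = 3/16
  [-1/16, 7/8, 0, -1/8] . (a_Y, a_Z, a_W, a_U) = 5/8
  [-1/16, -1/8, 3/4, -5/16] . (a_Y, a_Z, a_W, a_U) = 0
  [-1/16, 0, -3/8, 13/16] . (a_Y, a_Z, a_W, a_U) = 1/16

Solving yields:
  a_Y = 5302/8649
  a_Z = 764/961
  a_W = 5039/17298
  a_U = 2236/8649

Starting state is U, so the absorption probability is a_U = 2236/8649.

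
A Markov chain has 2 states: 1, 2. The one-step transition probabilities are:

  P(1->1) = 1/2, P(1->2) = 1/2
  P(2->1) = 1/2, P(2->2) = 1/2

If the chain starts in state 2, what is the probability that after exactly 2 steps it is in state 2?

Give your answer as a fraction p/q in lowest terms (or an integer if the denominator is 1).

Computing P^2 by repeated multiplication:
P^1 =
  1: [1/2, 1/2]
  2: [1/2, 1/2]
P^2 =
  1: [1/2, 1/2]
  2: [1/2, 1/2]

(P^2)[2 -> 2] = 1/2

Answer: 1/2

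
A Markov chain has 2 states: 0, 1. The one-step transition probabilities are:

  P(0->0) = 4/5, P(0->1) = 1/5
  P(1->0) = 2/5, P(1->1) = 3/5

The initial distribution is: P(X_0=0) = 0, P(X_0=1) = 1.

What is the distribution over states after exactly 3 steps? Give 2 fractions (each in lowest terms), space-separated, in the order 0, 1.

Propagating the distribution step by step (d_{t+1} = d_t * P):
d_0 = (0=0, 1=1)
  d_1[0] = 0*4/5 + 1*2/5 = 2/5
  d_1[1] = 0*1/5 + 1*3/5 = 3/5
d_1 = (0=2/5, 1=3/5)
  d_2[0] = 2/5*4/5 + 3/5*2/5 = 14/25
  d_2[1] = 2/5*1/5 + 3/5*3/5 = 11/25
d_2 = (0=14/25, 1=11/25)
  d_3[0] = 14/25*4/5 + 11/25*2/5 = 78/125
  d_3[1] = 14/25*1/5 + 11/25*3/5 = 47/125
d_3 = (0=78/125, 1=47/125)

Answer: 78/125 47/125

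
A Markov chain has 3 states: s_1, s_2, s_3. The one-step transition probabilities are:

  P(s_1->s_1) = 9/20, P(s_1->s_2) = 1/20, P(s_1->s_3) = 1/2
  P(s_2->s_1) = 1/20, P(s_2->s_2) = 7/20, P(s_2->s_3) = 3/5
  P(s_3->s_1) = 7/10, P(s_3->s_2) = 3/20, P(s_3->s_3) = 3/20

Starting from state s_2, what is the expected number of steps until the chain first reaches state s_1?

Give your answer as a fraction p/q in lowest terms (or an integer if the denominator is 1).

Let h_i = expected steps to first reach s_1 from state i.
Boundary: h_s_1 = 0.
First-step equations for the other states:
  h_s_2 = 1 + 1/20*h_s_1 + 7/20*h_s_2 + 3/5*h_s_3
  h_s_3 = 1 + 7/10*h_s_1 + 3/20*h_s_2 + 3/20*h_s_3

Substituting h_s_1 = 0 and rearranging gives the linear system (I - Q) h = 1:
  [13/20, -3/5] . (h_s_2, h_s_3) = 1
  [-3/20, 17/20] . (h_s_2, h_s_3) = 1

Solving yields:
  h_s_2 = 116/37
  h_s_3 = 64/37

Starting state is s_2, so the expected hitting time is h_s_2 = 116/37.

Answer: 116/37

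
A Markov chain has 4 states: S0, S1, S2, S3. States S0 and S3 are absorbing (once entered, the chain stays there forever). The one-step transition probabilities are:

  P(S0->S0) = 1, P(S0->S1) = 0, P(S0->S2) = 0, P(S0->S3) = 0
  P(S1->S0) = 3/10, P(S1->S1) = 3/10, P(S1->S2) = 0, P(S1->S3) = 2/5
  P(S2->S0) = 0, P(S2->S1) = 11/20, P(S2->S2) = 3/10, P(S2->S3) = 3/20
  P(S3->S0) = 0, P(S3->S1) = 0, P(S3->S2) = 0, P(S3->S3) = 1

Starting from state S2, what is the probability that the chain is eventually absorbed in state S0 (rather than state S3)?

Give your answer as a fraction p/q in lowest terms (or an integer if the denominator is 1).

Let a_i = P(absorbed in S0 | start in state i).
Boundary conditions: a_S0 = 1, a_S3 = 0.
For each transient state i, a_i = sum_j P(i->j) * a_j:
  a_S1 = 3/10*a_S0 + 3/10*a_S1 + 0*a_S2 + 2/5*a_S3
  a_S2 = 0*a_S0 + 11/20*a_S1 + 3/10*a_S2 + 3/20*a_S3

Substituting a_S0 = 1 and a_S3 = 0, rearrange to (I - Q) a = r where r[i] = P(i -> S0):
  [7/10, 0] . (a_S1, a_S2) = 3/10
  [-11/20, 7/10] . (a_S1, a_S2) = 0

Solving yields:
  a_S1 = 3/7
  a_S2 = 33/98

Starting state is S2, so the absorption probability is a_S2 = 33/98.

Answer: 33/98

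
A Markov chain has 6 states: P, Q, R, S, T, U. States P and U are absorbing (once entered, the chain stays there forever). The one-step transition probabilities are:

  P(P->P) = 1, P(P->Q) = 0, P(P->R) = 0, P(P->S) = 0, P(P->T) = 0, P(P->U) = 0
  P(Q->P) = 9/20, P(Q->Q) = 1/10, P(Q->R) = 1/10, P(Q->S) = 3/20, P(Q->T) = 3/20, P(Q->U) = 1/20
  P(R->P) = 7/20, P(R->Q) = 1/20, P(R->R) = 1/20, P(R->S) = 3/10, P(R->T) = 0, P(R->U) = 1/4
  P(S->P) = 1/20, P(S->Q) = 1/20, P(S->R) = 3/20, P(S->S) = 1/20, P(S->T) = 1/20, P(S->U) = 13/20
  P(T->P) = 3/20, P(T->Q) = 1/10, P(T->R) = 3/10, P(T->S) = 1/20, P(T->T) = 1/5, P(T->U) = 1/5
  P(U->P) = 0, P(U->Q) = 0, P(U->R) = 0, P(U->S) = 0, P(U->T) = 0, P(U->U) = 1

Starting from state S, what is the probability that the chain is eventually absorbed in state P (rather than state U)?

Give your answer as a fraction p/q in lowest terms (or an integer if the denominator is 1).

Answer: 8573/46605

Derivation:
Let a_i = P(absorbed in P | start in state i).
Boundary conditions: a_P = 1, a_U = 0.
For each transient state i, a_i = sum_j P(i->j) * a_j:
  a_Q = 9/20*a_P + 1/10*a_Q + 1/10*a_R + 3/20*a_S + 3/20*a_T + 1/20*a_U
  a_R = 7/20*a_P + 1/20*a_Q + 1/20*a_R + 3/10*a_S + 0*a_T + 1/4*a_U
  a_S = 1/20*a_P + 1/20*a_Q + 3/20*a_R + 1/20*a_S + 1/20*a_T + 13/20*a_U
  a_T = 3/20*a_P + 1/10*a_Q + 3/10*a_R + 1/20*a_S + 1/5*a_T + 1/5*a_U

Substituting a_P = 1 and a_U = 0, rearrange to (I - Q) a = r where r[i] = P(i -> P):
  [9/10, -1/10, -3/20, -3/20] . (a_Q, a_R, a_S, a_T) = 9/20
  [-1/20, 19/20, -3/10, 0] . (a_Q, a_R, a_S, a_T) = 7/20
  [-1/20, -3/20, 19/20, -1/20] . (a_Q, a_R, a_S, a_T) = 1/20
  [-1/10, -3/10, -1/20, 4/5] . (a_Q, a_R, a_S, a_T) = 3/20

Solving yields:
  a_Q = 20431/31070
  a_R = 14327/31070
  a_S = 8573/46605
  a_T = 1628/3585

Starting state is S, so the absorption probability is a_S = 8573/46605.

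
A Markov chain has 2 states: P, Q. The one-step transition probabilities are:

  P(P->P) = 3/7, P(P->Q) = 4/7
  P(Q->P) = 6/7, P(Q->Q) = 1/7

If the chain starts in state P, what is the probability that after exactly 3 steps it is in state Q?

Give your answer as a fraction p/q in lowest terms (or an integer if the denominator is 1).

Computing P^3 by repeated multiplication:
P^1 =
  P: [3/7, 4/7]
  Q: [6/7, 1/7]
P^2 =
  P: [33/49, 16/49]
  Q: [24/49, 25/49]
P^3 =
  P: [195/343, 148/343]
  Q: [222/343, 121/343]

(P^3)[P -> Q] = 148/343

Answer: 148/343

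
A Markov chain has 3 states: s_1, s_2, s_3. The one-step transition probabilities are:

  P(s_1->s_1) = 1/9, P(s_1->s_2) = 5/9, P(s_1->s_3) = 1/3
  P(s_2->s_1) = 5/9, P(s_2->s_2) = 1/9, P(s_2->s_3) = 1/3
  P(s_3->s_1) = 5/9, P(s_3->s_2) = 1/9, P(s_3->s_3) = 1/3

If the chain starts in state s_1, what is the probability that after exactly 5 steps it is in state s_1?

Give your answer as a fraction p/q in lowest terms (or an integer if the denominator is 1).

Computing P^5 by repeated multiplication:
P^1 =
  s_1: [1/9, 5/9, 1/3]
  s_2: [5/9, 1/9, 1/3]
  s_3: [5/9, 1/9, 1/3]
P^2 =
  s_1: [41/81, 13/81, 1/3]
  s_2: [25/81, 29/81, 1/3]
  s_3: [25/81, 29/81, 1/3]
P^3 =
  s_1: [241/729, 245/729, 1/3]
  s_2: [305/729, 181/729, 1/3]
  s_3: [305/729, 181/729, 1/3]
P^4 =
  s_1: [2681/6561, 1693/6561, 1/3]
  s_2: [2425/6561, 1949/6561, 1/3]
  s_3: [2425/6561, 1949/6561, 1/3]
P^5 =
  s_1: [22081/59049, 17285/59049, 1/3]
  s_2: [23105/59049, 16261/59049, 1/3]
  s_3: [23105/59049, 16261/59049, 1/3]

(P^5)[s_1 -> s_1] = 22081/59049

Answer: 22081/59049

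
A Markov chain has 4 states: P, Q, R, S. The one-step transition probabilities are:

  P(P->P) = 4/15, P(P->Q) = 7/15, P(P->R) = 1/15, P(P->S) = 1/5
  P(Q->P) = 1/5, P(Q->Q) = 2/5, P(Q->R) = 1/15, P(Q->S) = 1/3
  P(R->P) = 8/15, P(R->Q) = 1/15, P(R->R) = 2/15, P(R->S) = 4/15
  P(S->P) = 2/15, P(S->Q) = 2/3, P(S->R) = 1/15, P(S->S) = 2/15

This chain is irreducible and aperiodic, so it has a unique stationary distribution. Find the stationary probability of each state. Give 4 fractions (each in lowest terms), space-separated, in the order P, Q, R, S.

The stationary distribution satisfies pi = pi * P, i.e.:
  pi_P = 4/15*pi_P + 1/5*pi_Q + 8/15*pi_R + 2/15*pi_S
  pi_Q = 7/15*pi_P + 2/5*pi_Q + 1/15*pi_R + 2/3*pi_S
  pi_R = 1/15*pi_P + 1/15*pi_Q + 2/15*pi_R + 1/15*pi_S
  pi_S = 1/5*pi_P + 1/3*pi_Q + 4/15*pi_R + 2/15*pi_S
with normalization: pi_P + pi_Q + pi_R + pi_S = 1.

Using the first 3 balance equations plus normalization, the linear system A*pi = b is:
  [-11/15, 1/5, 8/15, 2/15] . pi = 0
  [7/15, -3/5, 1/15, 2/3] . pi = 0
  [1/15, 1/15, -13/15, 1/15] . pi = 0
  [1, 1, 1, 1] . pi = 1

Solving yields:
  pi_P = 111/500
  pi_Q = 1601/3500
  pi_R = 1/14
  pi_S = 218/875

Verification (pi * P):
  111/500*4/15 + 1601/3500*1/5 + 1/14*8/15 + 218/875*2/15 = 111/500 = pi_P  (ok)
  111/500*7/15 + 1601/3500*2/5 + 1/14*1/15 + 218/875*2/3 = 1601/3500 = pi_Q  (ok)
  111/500*1/15 + 1601/3500*1/15 + 1/14*2/15 + 218/875*1/15 = 1/14 = pi_R  (ok)
  111/500*1/5 + 1601/3500*1/3 + 1/14*4/15 + 218/875*2/15 = 218/875 = pi_S  (ok)

Answer: 111/500 1601/3500 1/14 218/875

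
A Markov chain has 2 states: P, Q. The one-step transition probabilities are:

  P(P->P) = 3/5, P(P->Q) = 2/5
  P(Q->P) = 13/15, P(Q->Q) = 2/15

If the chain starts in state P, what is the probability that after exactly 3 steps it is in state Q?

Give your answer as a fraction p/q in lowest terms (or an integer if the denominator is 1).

Answer: 362/1125

Derivation:
Computing P^3 by repeated multiplication:
P^1 =
  P: [3/5, 2/5]
  Q: [13/15, 2/15]
P^2 =
  P: [53/75, 22/75]
  Q: [143/225, 82/225]
P^3 =
  P: [763/1125, 362/1125]
  Q: [2353/3375, 1022/3375]

(P^3)[P -> Q] = 362/1125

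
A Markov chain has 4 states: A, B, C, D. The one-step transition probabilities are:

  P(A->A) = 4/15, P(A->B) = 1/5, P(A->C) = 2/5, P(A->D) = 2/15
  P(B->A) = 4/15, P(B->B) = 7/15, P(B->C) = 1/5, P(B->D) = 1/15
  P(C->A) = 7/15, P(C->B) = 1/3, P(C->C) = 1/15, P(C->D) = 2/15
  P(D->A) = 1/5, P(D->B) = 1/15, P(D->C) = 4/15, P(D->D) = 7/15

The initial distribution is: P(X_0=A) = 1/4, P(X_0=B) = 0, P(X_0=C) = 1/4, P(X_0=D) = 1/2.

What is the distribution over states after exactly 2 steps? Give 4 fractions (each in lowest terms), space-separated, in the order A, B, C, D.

Answer: 89/300 107/450 73/300 2/9

Derivation:
Propagating the distribution step by step (d_{t+1} = d_t * P):
d_0 = (A=1/4, B=0, C=1/4, D=1/2)
  d_1[A] = 1/4*4/15 + 0*4/15 + 1/4*7/15 + 1/2*1/5 = 17/60
  d_1[B] = 1/4*1/5 + 0*7/15 + 1/4*1/3 + 1/2*1/15 = 1/6
  d_1[C] = 1/4*2/5 + 0*1/5 + 1/4*1/15 + 1/2*4/15 = 1/4
  d_1[D] = 1/4*2/15 + 0*1/15 + 1/4*2/15 + 1/2*7/15 = 3/10
d_1 = (A=17/60, B=1/6, C=1/4, D=3/10)
  d_2[A] = 17/60*4/15 + 1/6*4/15 + 1/4*7/15 + 3/10*1/5 = 89/300
  d_2[B] = 17/60*1/5 + 1/6*7/15 + 1/4*1/3 + 3/10*1/15 = 107/450
  d_2[C] = 17/60*2/5 + 1/6*1/5 + 1/4*1/15 + 3/10*4/15 = 73/300
  d_2[D] = 17/60*2/15 + 1/6*1/15 + 1/4*2/15 + 3/10*7/15 = 2/9
d_2 = (A=89/300, B=107/450, C=73/300, D=2/9)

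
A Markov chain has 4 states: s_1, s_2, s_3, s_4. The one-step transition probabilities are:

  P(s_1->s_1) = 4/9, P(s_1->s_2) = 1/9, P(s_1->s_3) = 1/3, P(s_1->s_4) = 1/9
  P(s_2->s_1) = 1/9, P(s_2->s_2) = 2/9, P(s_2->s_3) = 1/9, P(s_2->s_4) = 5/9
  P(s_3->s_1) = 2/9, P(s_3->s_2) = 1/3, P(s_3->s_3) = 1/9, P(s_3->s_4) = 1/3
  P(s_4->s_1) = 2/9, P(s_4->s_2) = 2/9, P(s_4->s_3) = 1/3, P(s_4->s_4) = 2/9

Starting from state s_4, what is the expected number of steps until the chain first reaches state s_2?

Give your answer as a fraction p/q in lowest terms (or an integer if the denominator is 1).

Let h_i = expected steps to first reach s_2 from state i.
Boundary: h_s_2 = 0.
First-step equations for the other states:
  h_s_1 = 1 + 4/9*h_s_1 + 1/9*h_s_2 + 1/3*h_s_3 + 1/9*h_s_4
  h_s_3 = 1 + 2/9*h_s_1 + 1/3*h_s_2 + 1/9*h_s_3 + 1/3*h_s_4
  h_s_4 = 1 + 2/9*h_s_1 + 2/9*h_s_2 + 1/3*h_s_3 + 2/9*h_s_4

Substituting h_s_2 = 0 and rearranging gives the linear system (I - Q) h = 1:
  [5/9, -1/3, -1/9] . (h_s_1, h_s_3, h_s_4) = 1
  [-2/9, 8/9, -1/3] . (h_s_1, h_s_3, h_s_4) = 1
  [-2/9, -1/3, 7/9] . (h_s_1, h_s_3, h_s_4) = 1

Solving yields:
  h_s_1 = 88/17
  h_s_3 = 70/17
  h_s_4 = 77/17

Starting state is s_4, so the expected hitting time is h_s_4 = 77/17.

Answer: 77/17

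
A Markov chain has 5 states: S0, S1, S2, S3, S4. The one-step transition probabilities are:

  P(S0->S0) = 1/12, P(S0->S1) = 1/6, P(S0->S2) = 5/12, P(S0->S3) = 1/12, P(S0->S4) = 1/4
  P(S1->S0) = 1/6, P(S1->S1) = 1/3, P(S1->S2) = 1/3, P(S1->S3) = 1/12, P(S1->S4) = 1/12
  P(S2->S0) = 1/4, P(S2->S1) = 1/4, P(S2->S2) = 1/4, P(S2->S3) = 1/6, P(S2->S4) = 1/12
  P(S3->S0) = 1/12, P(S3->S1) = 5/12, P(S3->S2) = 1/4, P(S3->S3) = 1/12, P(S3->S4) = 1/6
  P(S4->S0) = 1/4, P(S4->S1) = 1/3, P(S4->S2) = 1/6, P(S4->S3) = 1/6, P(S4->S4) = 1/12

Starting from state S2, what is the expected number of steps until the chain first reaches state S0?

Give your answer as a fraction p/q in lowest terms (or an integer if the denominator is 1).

Let h_i = expected steps to first reach S0 from state i.
Boundary: h_S0 = 0.
First-step equations for the other states:
  h_S1 = 1 + 1/6*h_S0 + 1/3*h_S1 + 1/3*h_S2 + 1/12*h_S3 + 1/12*h_S4
  h_S2 = 1 + 1/4*h_S0 + 1/4*h_S1 + 1/4*h_S2 + 1/6*h_S3 + 1/12*h_S4
  h_S3 = 1 + 1/12*h_S0 + 5/12*h_S1 + 1/4*h_S2 + 1/12*h_S3 + 1/6*h_S4
  h_S4 = 1 + 1/4*h_S0 + 1/3*h_S1 + 1/6*h_S2 + 1/6*h_S3 + 1/12*h_S4

Substituting h_S0 = 0 and rearranging gives the linear system (I - Q) h = 1:
  [2/3, -1/3, -1/12, -1/12] . (h_S1, h_S2, h_S3, h_S4) = 1
  [-1/4, 3/4, -1/6, -1/12] . (h_S1, h_S2, h_S3, h_S4) = 1
  [-5/12, -1/4, 11/12, -1/6] . (h_S1, h_S2, h_S3, h_S4) = 1
  [-1/3, -1/6, -1/6, 11/12] . (h_S1, h_S2, h_S3, h_S4) = 1

Solving yields:
  h_S1 = 11238/2119
  h_S2 = 10446/2119
  h_S3 = 12180/2119
  h_S4 = 10512/2119

Starting state is S2, so the expected hitting time is h_S2 = 10446/2119.

Answer: 10446/2119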